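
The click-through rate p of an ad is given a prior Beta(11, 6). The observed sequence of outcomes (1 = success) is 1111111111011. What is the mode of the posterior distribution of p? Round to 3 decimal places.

Prior: Beta(11, 6).
Data: 12 successes in 13 trials (from the sequence). The binomial likelihood contributes p^12(1−p)^1, so the posterior is Beta(11+12, 6+1) = Beta(23, 7).
For Beta(a, b) with a, b > 1 the mode is (a−1)/(a+b−2) = 22/28 ≈ 0.786.

p̂_MAP = 0.786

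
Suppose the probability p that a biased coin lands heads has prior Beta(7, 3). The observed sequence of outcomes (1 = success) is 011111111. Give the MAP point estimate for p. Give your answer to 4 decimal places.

p̂_MAP = 0.8235

Prior: Beta(7, 3).
Data: 8 successes in 9 trials (from the sequence). The binomial likelihood contributes p^8(1−p)^1, so the posterior is Beta(7+8, 3+1) = Beta(15, 4).
For Beta(a, b) with a, b > 1 the mode is (a−1)/(a+b−2) = 14/17 ≈ 0.8235.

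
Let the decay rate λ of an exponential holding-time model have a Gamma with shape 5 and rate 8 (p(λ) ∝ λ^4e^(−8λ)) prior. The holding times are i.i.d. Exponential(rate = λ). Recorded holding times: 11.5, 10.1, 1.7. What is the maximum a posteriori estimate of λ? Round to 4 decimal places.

λ̂_MAP = 0.2236

The Exponential(rate=λ) likelihood is ∝ λ^n e^(−λΣtᵢ). Here n = 3 and Σtᵢ = 11.5 + 10.1 + 1.7 = 23.3.
Posterior ∝ λ^4e^(−8λ) · λ^3e^(−23.3λ) = λ^7e^(−31.3λ), i.e. Gamma(8, 31.3).
Mode = (a−1)/b = 7/31.3 ≈ 0.2236.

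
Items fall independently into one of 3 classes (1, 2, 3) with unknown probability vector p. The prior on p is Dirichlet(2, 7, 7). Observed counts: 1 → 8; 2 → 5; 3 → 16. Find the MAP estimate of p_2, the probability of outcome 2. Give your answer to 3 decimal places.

MAP estimate: 0.262

The posterior is Dirichlet(αᵢ + nᵢ) = Dirichlet(10, 12, 23).
For a Dirichlet(a₁,…,a_K) with all aᵢ > 1, the mode has j-th component (aⱼ − 1)/(Σaᵢ − K).
Here Σaᵢ = 45 and K = 3, so p_2 = (12 − 1)/(45 − 3) = 11/42 ≈ 0.262.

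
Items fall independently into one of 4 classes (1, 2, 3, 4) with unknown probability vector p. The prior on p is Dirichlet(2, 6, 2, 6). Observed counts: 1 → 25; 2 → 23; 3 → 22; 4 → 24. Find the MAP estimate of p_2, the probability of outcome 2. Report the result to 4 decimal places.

MAP estimate: 0.2642

The posterior is Dirichlet(αᵢ + nᵢ) = Dirichlet(27, 29, 24, 30).
For a Dirichlet(a₁,…,a_K) with all aᵢ > 1, the mode has j-th component (aⱼ − 1)/(Σaᵢ − K).
Here Σaᵢ = 110 and K = 4, so p_2 = (29 − 1)/(110 − 4) = 28/106 ≈ 0.2642.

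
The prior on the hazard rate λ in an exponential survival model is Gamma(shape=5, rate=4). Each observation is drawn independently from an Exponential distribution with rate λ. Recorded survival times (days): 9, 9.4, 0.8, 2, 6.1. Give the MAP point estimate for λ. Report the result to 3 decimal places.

The Exponential(rate=λ) likelihood is ∝ λ^n e^(−λΣtᵢ). Here n = 5 and Σtᵢ = 9 + 9.4 + 0.8 + 2 + 6.1 = 27.3.
Posterior ∝ λ^4e^(−4λ) · λ^5e^(−27.3λ) = λ^9e^(−31.3λ), i.e. Gamma(10, 31.3).
Mode = (a−1)/b = 9/31.3 ≈ 0.288.

λ̂_MAP = 0.288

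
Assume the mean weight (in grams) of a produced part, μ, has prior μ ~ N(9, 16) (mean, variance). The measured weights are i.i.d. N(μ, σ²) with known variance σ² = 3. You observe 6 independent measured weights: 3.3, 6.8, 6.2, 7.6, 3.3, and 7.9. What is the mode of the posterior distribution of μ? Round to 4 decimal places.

n = 6; x̄ = (3.3 + 6.8 + 6.2 + 7.6 + 3.3 + 7.9)/6 = 35.1/6 = 5.85.
For a Normal prior and Normal likelihood with known variance, the posterior is Normal; its mode equals its mean, the precision-weighted average.
Prior precision 1/σ₀² = 1/16 = 0.0625; data precision n/σ² = 6/3 = 2.
μ̂ = (0.0625·9 + 2·5.85) / (0.0625 + 2) = 12.2625/2.0625 = 327/55 ≈ 5.9455.

μ̂_MAP = 5.9455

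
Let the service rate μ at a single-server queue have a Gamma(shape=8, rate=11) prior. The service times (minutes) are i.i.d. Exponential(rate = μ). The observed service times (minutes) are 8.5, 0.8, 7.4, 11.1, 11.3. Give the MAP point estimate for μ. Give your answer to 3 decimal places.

The Exponential(rate=μ) likelihood is ∝ μ^n e^(−μΣtᵢ). Here n = 5 and Σtᵢ = 8.5 + 0.8 + 7.4 + 11.1 + 11.3 = 39.1.
Posterior ∝ μ^7e^(−11μ) · μ^5e^(−39.1μ) = μ^12e^(−50.1μ), i.e. Gamma(13, 50.1).
Mode = (a−1)/b = 12/50.1 ≈ 0.240.

μ̂_MAP = 0.240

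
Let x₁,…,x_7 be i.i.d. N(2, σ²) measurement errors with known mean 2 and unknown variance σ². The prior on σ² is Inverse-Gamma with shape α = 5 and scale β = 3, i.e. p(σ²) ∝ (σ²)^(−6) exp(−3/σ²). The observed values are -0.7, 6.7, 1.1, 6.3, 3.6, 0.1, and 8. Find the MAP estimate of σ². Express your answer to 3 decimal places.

σ̂²_MAP = 5.097

Sum of squared deviations about the known mean: SS = (-0.7−2)² + (6.7−2)² + (1.1−2)² + (6.3−2)² + (3.6−2)² + (0.1−2)² + (8−2)² = 90.85.
The Normal likelihood contributes (σ²)^(−n/2) exp(−SS/(2σ²)), so the posterior is Inverse-Gamma(α + n/2, β + SS/2) = Inverse-Gamma(8.5, 48.425).
The mode of Inverse-Gamma(a, b) is b/(a+1) = 48.425/9.5 ≈ 5.097.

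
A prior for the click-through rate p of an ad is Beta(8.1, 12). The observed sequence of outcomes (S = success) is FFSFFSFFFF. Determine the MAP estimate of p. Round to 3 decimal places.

Prior: Beta(8.1, 12).
Data: 2 successes in 10 trials (from the sequence). The binomial likelihood contributes p^2(1−p)^8, so the posterior is Beta(8.1+2, 12+8) = Beta(10.1, 20).
For Beta(a, b) with a, b > 1 the mode is (a−1)/(a+b−2) = 9.1/28.1 ≈ 0.324.

p̂_MAP = 0.324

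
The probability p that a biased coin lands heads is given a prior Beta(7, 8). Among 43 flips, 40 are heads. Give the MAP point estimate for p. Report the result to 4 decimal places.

p̂_MAP = 0.8214

Prior: Beta(7, 8).
Data: 40 successes in 43 trials. The binomial likelihood contributes p^40(1−p)^3, so the posterior is Beta(7+40, 8+3) = Beta(47, 11).
For Beta(a, b) with a, b > 1 the mode is (a−1)/(a+b−2) = 46/56 ≈ 0.8214.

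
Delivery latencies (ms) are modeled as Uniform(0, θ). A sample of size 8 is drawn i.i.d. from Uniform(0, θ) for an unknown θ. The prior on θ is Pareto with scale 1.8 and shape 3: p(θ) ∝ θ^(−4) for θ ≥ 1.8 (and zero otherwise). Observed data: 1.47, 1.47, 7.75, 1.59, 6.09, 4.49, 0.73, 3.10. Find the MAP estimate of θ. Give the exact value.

The Uniform(0, θ) likelihood is θ^(−n) for θ ≥ max(xᵢ), zero otherwise. Here max(xᵢ) = 7.75.
Posterior ∝ θ^(−4) · θ^(−8) = θ^(−12) on θ ≥ max(1.8, 7.75) = 7.75.
This density is strictly decreasing in θ, so the posterior mode lies at the lower boundary of the support.

θ̂_MAP = 7.75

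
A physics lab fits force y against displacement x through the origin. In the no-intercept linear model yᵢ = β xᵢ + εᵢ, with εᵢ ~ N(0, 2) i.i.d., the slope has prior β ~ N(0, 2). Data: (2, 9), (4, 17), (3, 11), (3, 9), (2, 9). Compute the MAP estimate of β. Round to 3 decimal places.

β̂_MAP = 3.814

log p(β | y) = −Σ(yᵢ − βxᵢ)²/(2·2) − β²/(2·2) + const.
Setting the derivative to zero: Σxᵢ(yᵢ − βxᵢ)/2 − β/2 = 0, so β = Σxᵢyᵢ / (Σxᵢ² + σ²/τ²).
Σxᵢyᵢ = 2·9 + 4·17 + 3·11 + 3·9 + 2·9 = 164; Σxᵢ² = 42; σ²/τ² = 1.
β̂_MAP = 164 / (42 + 1) = 164/43 ≈ 3.814.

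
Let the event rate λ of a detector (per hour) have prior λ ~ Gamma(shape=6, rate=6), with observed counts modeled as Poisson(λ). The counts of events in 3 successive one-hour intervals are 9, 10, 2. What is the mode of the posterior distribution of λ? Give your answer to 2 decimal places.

λ̂_MAP = 2.89

Σxᵢ = 9+10+2 = 21, with n = 3.
Posterior ∝ λ^5e^(−6λ) · λ^21e^(−3λ) = λ^26e^(−9λ), i.e. Gamma(shape=27, rate=9).
The mode of a Gamma(a, b) with a ≥ 1 (shape–rate) is (a−1)/b = 26/9 ≈ 2.89.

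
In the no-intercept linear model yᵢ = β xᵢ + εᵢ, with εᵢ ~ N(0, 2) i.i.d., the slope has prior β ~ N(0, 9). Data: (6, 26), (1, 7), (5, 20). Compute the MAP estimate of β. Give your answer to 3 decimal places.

log p(β | y) = −Σ(yᵢ − βxᵢ)²/(2·2) − β²/(2·9) + const.
Setting the derivative to zero: Σxᵢ(yᵢ − βxᵢ)/2 − β/9 = 0, so β = Σxᵢyᵢ / (Σxᵢ² + σ²/τ²).
Σxᵢyᵢ = 6·26 + 1·7 + 5·20 = 263; Σxᵢ² = 62; σ²/τ² = 2/9.
β̂_MAP = 263 / (62 + 2/9) = 263/(560/9) = 2367/560 ≈ 4.227.

β̂_MAP = 4.227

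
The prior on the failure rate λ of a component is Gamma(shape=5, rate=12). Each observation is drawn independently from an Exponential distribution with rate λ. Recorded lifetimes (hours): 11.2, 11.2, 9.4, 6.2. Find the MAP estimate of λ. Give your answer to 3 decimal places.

The Exponential(rate=λ) likelihood is ∝ λ^n e^(−λΣtᵢ). Here n = 4 and Σtᵢ = 11.2 + 11.2 + 9.4 + 6.2 = 38.
Posterior ∝ λ^4e^(−12λ) · λ^4e^(−38λ) = λ^8e^(−50λ), i.e. Gamma(9, 50).
Mode = (a−1)/b = 8/50 ≈ 0.160.

λ̂_MAP = 0.160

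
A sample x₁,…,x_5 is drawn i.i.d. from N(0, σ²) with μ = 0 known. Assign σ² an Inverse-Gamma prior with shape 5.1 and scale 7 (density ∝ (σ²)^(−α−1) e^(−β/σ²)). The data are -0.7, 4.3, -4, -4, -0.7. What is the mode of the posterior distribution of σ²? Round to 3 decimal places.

σ̂²_MAP = 3.806

Sum of squared deviations about the known mean: SS = (-0.7−0)² + (4.3−0)² + (-4−0)² + (-4−0)² + (-0.7−0)² = 51.47.
The Normal likelihood contributes (σ²)^(−n/2) exp(−SS/(2σ²)), so the posterior is Inverse-Gamma(α + n/2, β + SS/2) = Inverse-Gamma(7.6, 32.735).
The mode of Inverse-Gamma(a, b) is b/(a+1) = 32.735/8.6 ≈ 3.806.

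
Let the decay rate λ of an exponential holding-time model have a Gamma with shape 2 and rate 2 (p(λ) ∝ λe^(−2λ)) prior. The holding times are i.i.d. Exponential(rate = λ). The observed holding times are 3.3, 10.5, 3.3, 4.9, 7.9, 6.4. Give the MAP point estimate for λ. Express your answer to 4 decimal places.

The Exponential(rate=λ) likelihood is ∝ λ^n e^(−λΣtᵢ). Here n = 6 and Σtᵢ = 3.3 + 10.5 + 3.3 + 4.9 + 7.9 + 6.4 = 36.3.
Posterior ∝ λe^(−2λ) · λ^6e^(−36.3λ) = λ^7e^(−38.3λ), i.e. Gamma(8, 38.3).
Mode = (a−1)/b = 7/38.3 ≈ 0.1828.

λ̂_MAP = 0.1828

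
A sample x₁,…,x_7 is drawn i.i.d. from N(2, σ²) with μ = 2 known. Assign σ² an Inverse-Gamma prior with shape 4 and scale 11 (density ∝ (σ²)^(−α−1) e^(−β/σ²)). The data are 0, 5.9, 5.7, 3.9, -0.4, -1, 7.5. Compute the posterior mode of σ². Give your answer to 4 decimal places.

Sum of squared deviations about the known mean: SS = (0−2)² + (5.9−2)² + (5.7−2)² + (3.9−2)² + (-0.4−2)² + (-1−2)² + (7.5−2)² = 81.52.
The Normal likelihood contributes (σ²)^(−n/2) exp(−SS/(2σ²)), so the posterior is Inverse-Gamma(α + n/2, β + SS/2) = Inverse-Gamma(7.5, 51.76).
The mode of Inverse-Gamma(a, b) is b/(a+1) = 51.76/8.5 ≈ 6.0894.

σ̂²_MAP = 6.0894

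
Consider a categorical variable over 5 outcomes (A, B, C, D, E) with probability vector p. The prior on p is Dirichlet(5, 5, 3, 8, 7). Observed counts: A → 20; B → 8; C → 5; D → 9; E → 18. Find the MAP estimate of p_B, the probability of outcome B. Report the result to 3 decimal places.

The posterior is Dirichlet(αᵢ + nᵢ) = Dirichlet(25, 13, 8, 17, 25).
For a Dirichlet(a₁,…,a_K) with all aᵢ > 1, the mode has j-th component (aⱼ − 1)/(Σaᵢ − K).
Here Σaᵢ = 88 and K = 5, so p_B = (13 − 1)/(88 − 5) = 12/83 ≈ 0.145.

MAP estimate of p_B = 0.145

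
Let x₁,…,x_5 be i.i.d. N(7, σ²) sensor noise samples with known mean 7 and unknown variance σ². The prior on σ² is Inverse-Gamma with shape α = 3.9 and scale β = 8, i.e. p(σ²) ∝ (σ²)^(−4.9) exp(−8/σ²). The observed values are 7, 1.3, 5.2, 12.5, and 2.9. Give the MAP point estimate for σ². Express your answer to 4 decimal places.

σ̂²_MAP = 6.6750

Sum of squared deviations about the known mean: SS = (7−7)² + (1.3−7)² + (5.2−7)² + (12.5−7)² + (2.9−7)² = 82.79.
The Normal likelihood contributes (σ²)^(−n/2) exp(−SS/(2σ²)), so the posterior is Inverse-Gamma(α + n/2, β + SS/2) = Inverse-Gamma(6.4, 49.395).
The mode of Inverse-Gamma(a, b) is b/(a+1) = 49.395/7.4 ≈ 6.6750.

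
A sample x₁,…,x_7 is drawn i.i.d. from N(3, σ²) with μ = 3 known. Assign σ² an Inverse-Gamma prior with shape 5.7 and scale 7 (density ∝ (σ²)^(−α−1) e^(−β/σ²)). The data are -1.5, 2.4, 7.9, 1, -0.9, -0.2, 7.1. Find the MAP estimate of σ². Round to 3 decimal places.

σ̂²_MAP = 5.141

Sum of squared deviations about the known mean: SS = (-1.5−3)² + (2.4−3)² + (7.9−3)² + (1−3)² + (-0.9−3)² + (-0.2−3)² + (7.1−3)² = 90.88.
The Normal likelihood contributes (σ²)^(−n/2) exp(−SS/(2σ²)), so the posterior is Inverse-Gamma(α + n/2, β + SS/2) = Inverse-Gamma(9.2, 52.44).
The mode of Inverse-Gamma(a, b) is b/(a+1) = 52.44/10.2 ≈ 5.141.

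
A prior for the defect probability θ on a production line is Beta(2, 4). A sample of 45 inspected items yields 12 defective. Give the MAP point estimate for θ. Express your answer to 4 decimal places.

θ̂_MAP = 0.2653

Prior: Beta(2, 4).
Data: 12 successes in 45 trials. The binomial likelihood contributes θ^12(1−θ)^33, so the posterior is Beta(2+12, 4+33) = Beta(14, 37).
For Beta(a, b) with a, b > 1 the mode is (a−1)/(a+b−2) = 13/49 ≈ 0.2653.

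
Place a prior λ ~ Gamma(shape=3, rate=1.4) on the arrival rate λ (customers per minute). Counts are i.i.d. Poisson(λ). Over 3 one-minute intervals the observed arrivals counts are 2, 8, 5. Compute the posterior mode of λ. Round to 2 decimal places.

λ̂_MAP = 3.86

Σxᵢ = 2+8+5 = 15, with n = 3.
Posterior ∝ λ^2e^(−1.4λ) · λ^15e^(−3λ) = λ^17e^(−4.4λ), i.e. Gamma(shape=18, rate=4.4).
The mode of a Gamma(a, b) with a ≥ 1 (shape–rate) is (a−1)/b = 17/4.4 ≈ 3.86.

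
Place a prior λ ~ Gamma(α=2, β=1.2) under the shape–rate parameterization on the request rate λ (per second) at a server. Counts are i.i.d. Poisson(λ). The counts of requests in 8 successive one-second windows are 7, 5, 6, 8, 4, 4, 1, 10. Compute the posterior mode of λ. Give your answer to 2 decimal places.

λ̂_MAP = 5.00

Σxᵢ = 7+5+6+8+4+4+1+10 = 45, with n = 8.
Posterior ∝ λe^(−1.2λ) · λ^45e^(−8λ) = λ^46e^(−9.2λ), i.e. Gamma(shape=47, rate=9.2).
The mode of a Gamma(a, b) with a ≥ 1 (shape–rate) is (a−1)/b = 46/9.2 ≈ 5.00.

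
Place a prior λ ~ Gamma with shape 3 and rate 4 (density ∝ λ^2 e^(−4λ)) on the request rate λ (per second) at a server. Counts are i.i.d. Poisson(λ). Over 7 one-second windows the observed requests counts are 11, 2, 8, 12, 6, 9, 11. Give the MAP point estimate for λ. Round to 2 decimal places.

λ̂_MAP = 5.55

Σxᵢ = 11+2+8+12+6+9+11 = 59, with n = 7.
Posterior ∝ λ^2e^(−4λ) · λ^59e^(−7λ) = λ^61e^(−11λ), i.e. Gamma(shape=62, rate=11).
The mode of a Gamma(a, b) with a ≥ 1 (shape–rate) is (a−1)/b = 61/11 ≈ 5.55.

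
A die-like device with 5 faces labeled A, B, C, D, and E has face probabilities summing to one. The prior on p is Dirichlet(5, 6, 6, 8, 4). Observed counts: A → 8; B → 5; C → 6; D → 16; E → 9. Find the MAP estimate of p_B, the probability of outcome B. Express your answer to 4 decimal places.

MAP estimate of p_B = 0.1471

The posterior is Dirichlet(αᵢ + nᵢ) = Dirichlet(13, 11, 12, 24, 13).
For a Dirichlet(a₁,…,a_K) with all aᵢ > 1, the mode has j-th component (aⱼ − 1)/(Σaᵢ − K).
Here Σaᵢ = 73 and K = 5, so p_B = (11 − 1)/(73 − 5) = 10/68 ≈ 0.1471.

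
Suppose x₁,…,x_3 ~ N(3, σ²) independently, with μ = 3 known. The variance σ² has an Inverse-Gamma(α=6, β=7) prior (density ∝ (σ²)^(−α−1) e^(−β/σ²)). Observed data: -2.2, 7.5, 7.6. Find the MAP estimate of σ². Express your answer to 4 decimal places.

σ̂²_MAP = 4.8500

Sum of squared deviations about the known mean: SS = (-2.2−3)² + (7.5−3)² + (7.6−3)² = 68.45.
The Normal likelihood contributes (σ²)^(−n/2) exp(−SS/(2σ²)), so the posterior is Inverse-Gamma(α + n/2, β + SS/2) = Inverse-Gamma(7.5, 41.225).
The mode of Inverse-Gamma(a, b) is b/(a+1) = 41.225/8.5 ≈ 4.8500.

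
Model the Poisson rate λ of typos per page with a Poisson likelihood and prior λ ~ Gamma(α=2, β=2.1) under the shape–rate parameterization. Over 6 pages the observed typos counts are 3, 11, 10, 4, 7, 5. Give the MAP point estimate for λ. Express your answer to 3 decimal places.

λ̂_MAP = 5.062

Σxᵢ = 3+11+10+4+7+5 = 40, with n = 6.
Posterior ∝ λe^(−2.1λ) · λ^40e^(−6λ) = λ^41e^(−8.1λ), i.e. Gamma(shape=42, rate=8.1).
The mode of a Gamma(a, b) with a ≥ 1 (shape–rate) is (a−1)/b = 41/8.1 ≈ 5.062.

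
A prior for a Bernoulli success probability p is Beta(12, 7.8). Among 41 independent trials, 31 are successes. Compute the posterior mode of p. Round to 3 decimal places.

Prior: Beta(12, 7.8).
Data: 31 successes in 41 trials. The binomial likelihood contributes p^31(1−p)^10, so the posterior is Beta(12+31, 7.8+10) = Beta(43, 17.8).
For Beta(a, b) with a, b > 1 the mode is (a−1)/(a+b−2) = 42/58.8 ≈ 0.714.

p̂_MAP = 0.714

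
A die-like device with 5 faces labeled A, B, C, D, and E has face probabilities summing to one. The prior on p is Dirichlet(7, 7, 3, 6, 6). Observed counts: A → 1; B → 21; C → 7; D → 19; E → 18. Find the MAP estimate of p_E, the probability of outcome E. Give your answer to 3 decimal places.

MAP estimate of p_E = 0.256

The posterior is Dirichlet(αᵢ + nᵢ) = Dirichlet(8, 28, 10, 25, 24).
For a Dirichlet(a₁,…,a_K) with all aᵢ > 1, the mode has j-th component (aⱼ − 1)/(Σaᵢ − K).
Here Σaᵢ = 95 and K = 5, so p_E = (24 − 1)/(95 − 5) = 23/90 ≈ 0.256.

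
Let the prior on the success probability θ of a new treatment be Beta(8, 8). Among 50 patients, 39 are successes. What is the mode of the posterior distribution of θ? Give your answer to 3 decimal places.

Prior: Beta(8, 8).
Data: 39 successes in 50 trials. The binomial likelihood contributes θ^39(1−θ)^11, so the posterior is Beta(8+39, 8+11) = Beta(47, 19).
For Beta(a, b) with a, b > 1 the mode is (a−1)/(a+b−2) = 46/64 ≈ 0.719.

θ̂_MAP = 0.719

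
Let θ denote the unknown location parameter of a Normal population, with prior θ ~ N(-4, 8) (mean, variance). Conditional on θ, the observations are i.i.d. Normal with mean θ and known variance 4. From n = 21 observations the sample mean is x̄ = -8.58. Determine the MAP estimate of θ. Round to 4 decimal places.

θ̂_MAP = -8.4735

n = 21, x̄ = -8.58.
For a Normal prior and Normal likelihood with known variance, the posterior is Normal; its mode equals its mean, the precision-weighted average.
Prior precision 1/σ₀² = 1/8 = 0.125; data precision n/σ² = 21/4 = 5.25.
θ̂ = (0.125·(-4) + 5.25·(-8.58)) / (0.125 + 5.25) = (-45.545)/5.375 = -9109/1075 ≈ -8.4735.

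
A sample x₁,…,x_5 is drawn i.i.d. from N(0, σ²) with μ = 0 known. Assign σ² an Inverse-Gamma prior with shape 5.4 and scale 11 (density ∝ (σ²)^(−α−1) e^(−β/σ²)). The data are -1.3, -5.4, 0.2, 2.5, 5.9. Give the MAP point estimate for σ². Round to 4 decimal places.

σ̂²_MAP = 5.2781

Sum of squared deviations about the known mean: SS = (-1.3−0)² + (-5.4−0)² + (0.2−0)² + (2.5−0)² + (5.9−0)² = 71.95.
The Normal likelihood contributes (σ²)^(−n/2) exp(−SS/(2σ²)), so the posterior is Inverse-Gamma(α + n/2, β + SS/2) = Inverse-Gamma(7.9, 46.975).
The mode of Inverse-Gamma(a, b) is b/(a+1) = 46.975/8.9 ≈ 5.2781.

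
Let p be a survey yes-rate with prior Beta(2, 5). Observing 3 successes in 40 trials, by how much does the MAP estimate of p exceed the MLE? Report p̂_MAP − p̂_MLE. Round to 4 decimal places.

Posterior is Beta(5, 42); MAP = (5−1)/(47−2) = 4/45 ≈ 0.08889.
MLE ignores the prior: p̂_MLE = k/n = 3/40 ≈ 0.07500.
Difference = 4/45 − 3/40 = 1/72 ≈ 0.0139.

MAP − MLE = 0.0139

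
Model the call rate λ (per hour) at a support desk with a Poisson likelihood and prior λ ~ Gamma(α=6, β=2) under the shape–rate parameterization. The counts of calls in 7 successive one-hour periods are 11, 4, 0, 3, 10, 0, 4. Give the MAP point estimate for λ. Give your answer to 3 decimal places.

λ̂_MAP = 4.111

Σxᵢ = 11+4+0+3+10+0+4 = 32, with n = 7.
Posterior ∝ λ^5e^(−2λ) · λ^32e^(−7λ) = λ^37e^(−9λ), i.e. Gamma(shape=38, rate=9).
The mode of a Gamma(a, b) with a ≥ 1 (shape–rate) is (a−1)/b = 37/9 ≈ 4.111.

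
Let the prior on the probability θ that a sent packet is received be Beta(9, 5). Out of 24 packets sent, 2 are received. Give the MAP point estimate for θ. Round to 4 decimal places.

θ̂_MAP = 0.2778

Prior: Beta(9, 5).
Data: 2 successes in 24 trials. The binomial likelihood contributes θ^2(1−θ)^22, so the posterior is Beta(9+2, 5+22) = Beta(11, 27).
For Beta(a, b) with a, b > 1 the mode is (a−1)/(a+b−2) = 10/36 ≈ 0.2778.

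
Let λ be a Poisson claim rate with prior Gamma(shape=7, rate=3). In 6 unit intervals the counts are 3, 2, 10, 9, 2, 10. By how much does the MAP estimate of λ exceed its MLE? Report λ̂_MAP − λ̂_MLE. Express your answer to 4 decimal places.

Σxᵢ = 36. Posterior is Gamma(43, 9); MAP = (43−1)/9 = 42/9 ≈ 4.66667.
MLE = x̄ = 36/6 ≈ 6.00000.
Difference = 42/9 − 36/6 = -4/3 ≈ -1.3333.

MAP − MLE = -1.3333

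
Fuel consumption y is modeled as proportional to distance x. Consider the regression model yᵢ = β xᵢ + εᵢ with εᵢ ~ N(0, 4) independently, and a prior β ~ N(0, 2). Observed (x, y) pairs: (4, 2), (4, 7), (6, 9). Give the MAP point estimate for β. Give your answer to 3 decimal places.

β̂_MAP = 1.286

log p(β | y) = −Σ(yᵢ − βxᵢ)²/(2·4) − β²/(2·2) + const.
Setting the derivative to zero: Σxᵢ(yᵢ − βxᵢ)/4 − β/2 = 0, so β = Σxᵢyᵢ / (Σxᵢ² + σ²/τ²).
Σxᵢyᵢ = 4·2 + 4·7 + 6·9 = 90; Σxᵢ² = 68; σ²/τ² = 2.
β̂_MAP = 90 / (68 + 2) = 90/70 ≈ 1.286.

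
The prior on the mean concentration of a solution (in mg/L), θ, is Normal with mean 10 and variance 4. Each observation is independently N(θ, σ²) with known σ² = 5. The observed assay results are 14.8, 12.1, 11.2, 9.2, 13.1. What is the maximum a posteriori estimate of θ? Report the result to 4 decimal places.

θ̂_MAP = 11.6640

n = 5; x̄ = (14.8 + 12.1 + 11.2 + 9.2 + 13.1)/5 = 60.4/5 = 12.08.
For a Normal prior and Normal likelihood with known variance, the posterior is Normal; its mode equals its mean, the precision-weighted average.
Prior precision 1/σ₀² = 1/4 = 0.25; data precision n/σ² = 5/5 = 1.
θ̂ = (0.25·10 + 1·12.08) / (0.25 + 1) = 14.58/1.25 = 11.6640.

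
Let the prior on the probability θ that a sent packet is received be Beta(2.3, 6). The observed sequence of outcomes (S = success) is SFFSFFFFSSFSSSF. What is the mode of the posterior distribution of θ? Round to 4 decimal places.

θ̂_MAP = 0.3897

Prior: Beta(2.3, 6).
Data: 7 successes in 15 trials (from the sequence). The binomial likelihood contributes θ^7(1−θ)^8, so the posterior is Beta(2.3+7, 6+8) = Beta(9.3, 14).
For Beta(a, b) with a, b > 1 the mode is (a−1)/(a+b−2) = 8.3/21.3 ≈ 0.3897.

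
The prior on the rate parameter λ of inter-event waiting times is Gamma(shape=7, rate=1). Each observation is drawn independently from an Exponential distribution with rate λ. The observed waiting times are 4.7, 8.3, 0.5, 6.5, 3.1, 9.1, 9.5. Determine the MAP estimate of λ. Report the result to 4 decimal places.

λ̂_MAP = 0.3044

The Exponential(rate=λ) likelihood is ∝ λ^n e^(−λΣtᵢ). Here n = 7 and Σtᵢ = 4.7 + 8.3 + 0.5 + 6.5 + 3.1 + 9.1 + 9.5 = 41.7.
Posterior ∝ λ^6e^(−1λ) · λ^7e^(−41.7λ) = λ^13e^(−42.7λ), i.e. Gamma(14, 42.7).
Mode = (a−1)/b = 13/42.7 ≈ 0.3044.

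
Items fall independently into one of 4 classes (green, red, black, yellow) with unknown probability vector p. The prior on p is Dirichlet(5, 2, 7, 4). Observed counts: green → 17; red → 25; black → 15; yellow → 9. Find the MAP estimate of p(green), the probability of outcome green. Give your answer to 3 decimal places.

MAP estimate of p(green) = 0.263

The posterior is Dirichlet(αᵢ + nᵢ) = Dirichlet(22, 27, 22, 13).
For a Dirichlet(a₁,…,a_K) with all aᵢ > 1, the mode has j-th component (aⱼ − 1)/(Σaᵢ − K).
Here Σaᵢ = 84 and K = 4, so p(green) = (22 − 1)/(84 − 4) = 21/80 ≈ 0.263.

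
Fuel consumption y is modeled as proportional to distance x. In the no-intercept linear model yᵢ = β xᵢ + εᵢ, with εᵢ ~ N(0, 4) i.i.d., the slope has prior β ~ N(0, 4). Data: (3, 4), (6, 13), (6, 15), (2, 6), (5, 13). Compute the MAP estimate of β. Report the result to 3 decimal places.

log p(β | y) = −Σ(yᵢ − βxᵢ)²/(2·4) − β²/(2·4) + const.
Setting the derivative to zero: Σxᵢ(yᵢ − βxᵢ)/4 − β/4 = 0, so β = Σxᵢyᵢ / (Σxᵢ² + σ²/τ²).
Σxᵢyᵢ = 3·4 + 6·13 + 6·15 + 2·6 + 5·13 = 257; Σxᵢ² = 110; σ²/τ² = 1.
β̂_MAP = 257 / (110 + 1) = 257/111 ≈ 2.315.

β̂_MAP = 2.315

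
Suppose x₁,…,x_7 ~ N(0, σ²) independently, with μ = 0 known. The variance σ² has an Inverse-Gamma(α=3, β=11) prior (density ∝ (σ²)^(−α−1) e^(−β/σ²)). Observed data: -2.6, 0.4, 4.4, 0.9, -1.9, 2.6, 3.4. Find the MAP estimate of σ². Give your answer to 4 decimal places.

σ̂²_MAP = 4.7347

Sum of squared deviations about the known mean: SS = (-2.6−0)² + (0.4−0)² + (4.4−0)² + (0.9−0)² + (-1.9−0)² + (2.6−0)² + (3.4−0)² = 49.02.
The Normal likelihood contributes (σ²)^(−n/2) exp(−SS/(2σ²)), so the posterior is Inverse-Gamma(α + n/2, β + SS/2) = Inverse-Gamma(6.5, 35.51).
The mode of Inverse-Gamma(a, b) is b/(a+1) = 35.51/7.5 ≈ 4.7347.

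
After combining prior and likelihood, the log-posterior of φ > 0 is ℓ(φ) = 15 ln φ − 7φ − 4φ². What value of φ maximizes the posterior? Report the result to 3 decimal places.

ℓ'(φ) = 15/φ − 7 − 8φ. Setting this to zero and multiplying by φ: 8φ² + 7φ − 15 = 0.
φ = (−7 + √(7² + 4·8·15)) / (2·8) = (−7 + √529) / 16 = (−7 + 23)/16 = 1.
ℓ''(φ) = −15/φ² − 8 < 0, confirming a maximum.

φ̂_MAP = 1.000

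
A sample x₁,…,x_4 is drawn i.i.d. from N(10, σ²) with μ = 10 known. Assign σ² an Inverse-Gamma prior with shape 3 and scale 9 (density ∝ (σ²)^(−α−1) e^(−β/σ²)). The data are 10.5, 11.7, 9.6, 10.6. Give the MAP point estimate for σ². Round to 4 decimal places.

Sum of squared deviations about the known mean: SS = (10.5−10)² + (11.7−10)² + (9.6−10)² + (10.6−10)² = 3.66.
The Normal likelihood contributes (σ²)^(−n/2) exp(−SS/(2σ²)), so the posterior is Inverse-Gamma(α + n/2, β + SS/2) = Inverse-Gamma(5, 10.83).
The mode of Inverse-Gamma(a, b) is b/(a+1) = 10.83/6 ≈ 1.8050.

σ̂²_MAP = 1.8050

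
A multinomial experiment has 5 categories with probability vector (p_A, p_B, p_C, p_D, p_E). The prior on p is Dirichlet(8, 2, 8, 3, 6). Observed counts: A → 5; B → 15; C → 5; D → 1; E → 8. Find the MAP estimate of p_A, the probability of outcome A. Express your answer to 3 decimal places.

The posterior is Dirichlet(αᵢ + nᵢ) = Dirichlet(13, 17, 13, 4, 14).
For a Dirichlet(a₁,…,a_K) with all aᵢ > 1, the mode has j-th component (aⱼ − 1)/(Σaᵢ − K).
Here Σaᵢ = 61 and K = 5, so p_A = (13 − 1)/(61 − 5) = 12/56 ≈ 0.214.

MAP estimate of p_A = 0.214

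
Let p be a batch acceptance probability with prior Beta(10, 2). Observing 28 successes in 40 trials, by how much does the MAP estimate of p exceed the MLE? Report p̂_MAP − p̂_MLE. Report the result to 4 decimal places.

Posterior is Beta(38, 14); MAP = (38−1)/(52−2) = 37/50 ≈ 0.74000.
MLE ignores the prior: p̂_MLE = k/n = 28/40 ≈ 0.70000.
Difference = 37/50 − 28/40 = 1/25 ≈ 0.0400.

MAP − MLE = 0.0400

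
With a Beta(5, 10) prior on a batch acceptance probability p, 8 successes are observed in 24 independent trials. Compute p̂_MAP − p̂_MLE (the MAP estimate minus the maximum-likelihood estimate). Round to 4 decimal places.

Posterior is Beta(13, 26); MAP = (13−1)/(39−2) = 12/37 ≈ 0.32432.
MLE ignores the prior: p̂_MLE = k/n = 8/24 ≈ 0.33333.
Difference = 12/37 − 8/24 = -1/111 ≈ -0.0090.

MAP − MLE = -0.0090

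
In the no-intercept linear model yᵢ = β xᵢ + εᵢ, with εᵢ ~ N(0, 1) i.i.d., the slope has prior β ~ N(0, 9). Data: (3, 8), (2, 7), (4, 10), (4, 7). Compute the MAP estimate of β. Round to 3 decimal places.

β̂_MAP = 2.350

log p(β | y) = −Σ(yᵢ − βxᵢ)²/(2·1) − β²/(2·9) + const.
Setting the derivative to zero: Σxᵢ(yᵢ − βxᵢ)/1 − β/9 = 0, so β = Σxᵢyᵢ / (Σxᵢ² + σ²/τ²).
Σxᵢyᵢ = 3·8 + 2·7 + 4·10 + 4·7 = 106; Σxᵢ² = 45; σ²/τ² = 1/9.
β̂_MAP = 106 / (45 + 1/9) = 106/(406/9) = 477/203 ≈ 2.350.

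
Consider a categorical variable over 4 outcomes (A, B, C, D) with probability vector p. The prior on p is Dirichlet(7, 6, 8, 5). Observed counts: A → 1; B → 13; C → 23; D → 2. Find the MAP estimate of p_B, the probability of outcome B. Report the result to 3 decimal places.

MAP estimate of p_B = 0.295

The posterior is Dirichlet(αᵢ + nᵢ) = Dirichlet(8, 19, 31, 7).
For a Dirichlet(a₁,…,a_K) with all aᵢ > 1, the mode has j-th component (aⱼ − 1)/(Σaᵢ − K).
Here Σaᵢ = 65 and K = 4, so p_B = (19 − 1)/(65 − 4) = 18/61 ≈ 0.295.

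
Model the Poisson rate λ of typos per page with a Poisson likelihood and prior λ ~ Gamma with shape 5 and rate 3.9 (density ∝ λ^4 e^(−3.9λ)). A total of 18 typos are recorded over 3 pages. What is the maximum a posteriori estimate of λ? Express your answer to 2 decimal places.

λ̂_MAP = 3.19

Σxᵢ = 18, n = 3.
Posterior ∝ λ^4e^(−3.9λ) · λ^18e^(−3λ) = λ^22e^(−6.9λ), i.e. Gamma(shape=23, rate=6.9).
The mode of a Gamma(a, b) with a ≥ 1 (shape–rate) is (a−1)/b = 22/6.9 ≈ 3.19.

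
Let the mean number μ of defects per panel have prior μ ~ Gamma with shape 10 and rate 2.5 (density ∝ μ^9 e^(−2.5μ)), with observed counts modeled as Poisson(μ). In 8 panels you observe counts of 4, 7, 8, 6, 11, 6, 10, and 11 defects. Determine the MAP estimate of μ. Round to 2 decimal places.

Σxᵢ = 4+7+8+6+11+6+10+11 = 63, with n = 8.
Posterior ∝ μ^9e^(−2.5μ) · μ^63e^(−8μ) = μ^72e^(−10.5μ), i.e. Gamma(shape=73, rate=10.5).
The mode of a Gamma(a, b) with a ≥ 1 (shape–rate) is (a−1)/b = 72/10.5 ≈ 6.86.

μ̂_MAP = 6.86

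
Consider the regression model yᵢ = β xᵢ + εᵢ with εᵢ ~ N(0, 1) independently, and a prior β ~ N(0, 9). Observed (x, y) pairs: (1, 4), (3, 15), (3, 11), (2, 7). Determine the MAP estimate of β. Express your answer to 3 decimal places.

log p(β | y) = −Σ(yᵢ − βxᵢ)²/(2·1) − β²/(2·9) + const.
Setting the derivative to zero: Σxᵢ(yᵢ − βxᵢ)/1 − β/9 = 0, so β = Σxᵢyᵢ / (Σxᵢ² + σ²/τ²).
Σxᵢyᵢ = 1·4 + 3·15 + 3·11 + 2·7 = 96; Σxᵢ² = 23; σ²/τ² = 1/9.
β̂_MAP = 96 / (23 + 1/9) = 96/(208/9) = 54/13 ≈ 4.154.

β̂_MAP = 4.154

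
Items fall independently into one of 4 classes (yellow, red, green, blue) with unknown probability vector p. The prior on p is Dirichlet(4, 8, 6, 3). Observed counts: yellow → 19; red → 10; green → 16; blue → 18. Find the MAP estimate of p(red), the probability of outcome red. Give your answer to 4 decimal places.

The posterior is Dirichlet(αᵢ + nᵢ) = Dirichlet(23, 18, 22, 21).
For a Dirichlet(a₁,…,a_K) with all aᵢ > 1, the mode has j-th component (aⱼ − 1)/(Σaᵢ − K).
Here Σaᵢ = 84 and K = 4, so p(red) = (18 − 1)/(84 − 4) = 17/80 ≈ 0.2125.

MAP estimate of p(red) = 0.2125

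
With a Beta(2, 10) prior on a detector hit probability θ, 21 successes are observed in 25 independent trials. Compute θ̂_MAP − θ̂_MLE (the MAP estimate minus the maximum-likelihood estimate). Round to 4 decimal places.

MAP − MLE = -0.2114

Posterior is Beta(23, 14); MAP = (23−1)/(37−2) = 22/35 ≈ 0.62857.
MLE ignores the prior: θ̂_MLE = k/n = 21/25 ≈ 0.84000.
Difference = 22/35 − 21/25 = -37/175 ≈ -0.2114.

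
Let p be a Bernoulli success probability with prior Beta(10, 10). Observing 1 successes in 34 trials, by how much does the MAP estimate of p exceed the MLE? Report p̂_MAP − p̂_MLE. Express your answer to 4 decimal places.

MAP − MLE = 0.1629

Posterior is Beta(11, 43); MAP = (11−1)/(54−2) = 10/52 ≈ 0.19231.
MLE ignores the prior: p̂_MLE = k/n = 1/34 ≈ 0.02941.
Difference = 10/52 − 1/34 = 36/221 ≈ 0.1629.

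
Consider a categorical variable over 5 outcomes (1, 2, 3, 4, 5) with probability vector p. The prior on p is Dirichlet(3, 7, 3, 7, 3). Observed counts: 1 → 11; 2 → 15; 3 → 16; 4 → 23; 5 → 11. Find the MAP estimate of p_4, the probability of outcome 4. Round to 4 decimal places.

MAP estimate: 0.3085

The posterior is Dirichlet(αᵢ + nᵢ) = Dirichlet(14, 22, 19, 30, 14).
For a Dirichlet(a₁,…,a_K) with all aᵢ > 1, the mode has j-th component (aⱼ − 1)/(Σaᵢ − K).
Here Σaᵢ = 99 and K = 5, so p_4 = (30 − 1)/(99 − 5) = 29/94 ≈ 0.3085.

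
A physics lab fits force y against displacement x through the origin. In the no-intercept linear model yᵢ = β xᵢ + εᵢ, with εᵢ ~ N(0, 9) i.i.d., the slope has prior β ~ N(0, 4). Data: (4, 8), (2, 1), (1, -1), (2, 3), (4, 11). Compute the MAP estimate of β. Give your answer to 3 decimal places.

log p(β | y) = −Σ(yᵢ − βxᵢ)²/(2·9) − β²/(2·4) + const.
Setting the derivative to zero: Σxᵢ(yᵢ − βxᵢ)/9 − β/4 = 0, so β = Σxᵢyᵢ / (Σxᵢ² + σ²/τ²).
Σxᵢyᵢ = 4·8 + 2·1 + 1·(-1) + 2·3 + 4·11 = 83; Σxᵢ² = 41; σ²/τ² = 2.25.
β̂_MAP = 83 / (41 + 2.25) = 83/43.25 ≈ 1.919.

β̂_MAP = 1.919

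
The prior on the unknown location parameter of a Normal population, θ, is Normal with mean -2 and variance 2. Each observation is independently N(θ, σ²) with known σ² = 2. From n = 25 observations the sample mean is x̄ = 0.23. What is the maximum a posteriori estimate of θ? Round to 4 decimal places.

n = 25, x̄ = 0.23.
For a Normal prior and Normal likelihood with known variance, the posterior is Normal; its mode equals its mean, the precision-weighted average.
Prior precision 1/σ₀² = 1/2 = 0.5; data precision n/σ² = 25/2 = 12.5.
θ̂ = (0.5·(-2) + 12.5·0.23) / (0.5 + 12.5) = 1.875/13 = 15/104 ≈ 0.1442.

θ̂_MAP = 0.1442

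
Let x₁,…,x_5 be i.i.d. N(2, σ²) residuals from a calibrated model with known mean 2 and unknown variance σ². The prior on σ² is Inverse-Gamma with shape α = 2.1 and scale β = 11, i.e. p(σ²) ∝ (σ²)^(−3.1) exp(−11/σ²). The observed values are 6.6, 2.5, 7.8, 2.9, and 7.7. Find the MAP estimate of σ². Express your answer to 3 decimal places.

Sum of squared deviations about the known mean: SS = (6.6−2)² + (2.5−2)² + (7.8−2)² + (2.9−2)² + (7.7−2)² = 88.35.
The Normal likelihood contributes (σ²)^(−n/2) exp(−SS/(2σ²)), so the posterior is Inverse-Gamma(α + n/2, β + SS/2) = Inverse-Gamma(4.6, 55.175).
The mode of Inverse-Gamma(a, b) is b/(a+1) = 55.175/5.6 ≈ 9.853.

σ̂²_MAP = 9.853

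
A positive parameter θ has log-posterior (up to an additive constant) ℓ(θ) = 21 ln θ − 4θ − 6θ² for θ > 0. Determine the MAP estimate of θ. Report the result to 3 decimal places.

θ̂_MAP = 1.167

ℓ'(θ) = 21/θ − 4 − 12θ. Setting this to zero and multiplying by θ: 12θ² + 4θ − 21 = 0.
θ = (−4 + √(4² + 4·12·21)) / (2·12) = (−4 + √1024) / 24 = (−4 + 32)/24 = 7/6.
ℓ''(θ) = −21/θ² − 12 < 0, confirming a maximum.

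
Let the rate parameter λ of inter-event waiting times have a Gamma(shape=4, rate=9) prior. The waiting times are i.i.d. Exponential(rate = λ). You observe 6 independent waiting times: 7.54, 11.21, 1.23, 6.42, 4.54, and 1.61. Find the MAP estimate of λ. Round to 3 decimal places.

λ̂_MAP = 0.217

The Exponential(rate=λ) likelihood is ∝ λ^n e^(−λΣtᵢ). Here n = 6 and Σtᵢ = 7.54 + 11.21 + 1.23 + 6.42 + 4.54 + 1.61 = 32.55.
Posterior ∝ λ^3e^(−9λ) · λ^6e^(−32.55λ) = λ^9e^(−41.55λ), i.e. Gamma(10, 41.55).
Mode = (a−1)/b = 9/41.55 ≈ 0.217.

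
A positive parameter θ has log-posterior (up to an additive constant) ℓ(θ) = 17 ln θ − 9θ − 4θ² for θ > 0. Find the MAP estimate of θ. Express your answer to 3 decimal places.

θ̂_MAP = 1.000

ℓ'(θ) = 17/θ − 9 − 8θ. Setting this to zero and multiplying by θ: 8θ² + 9θ − 17 = 0.
θ = (−9 + √(9² + 4·8·17)) / (2·8) = (−9 + √625) / 16 = (−9 + 25)/16 = 1.
ℓ''(θ) = −17/θ² − 8 < 0, confirming a maximum.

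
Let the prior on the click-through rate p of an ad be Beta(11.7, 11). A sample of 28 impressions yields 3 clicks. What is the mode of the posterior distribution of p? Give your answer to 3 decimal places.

p̂_MAP = 0.281

Prior: Beta(11.7, 11).
Data: 3 successes in 28 trials. The binomial likelihood contributes p^3(1−p)^25, so the posterior is Beta(11.7+3, 11+25) = Beta(14.7, 36).
For Beta(a, b) with a, b > 1 the mode is (a−1)/(a+b−2) = 13.7/48.7 ≈ 0.281.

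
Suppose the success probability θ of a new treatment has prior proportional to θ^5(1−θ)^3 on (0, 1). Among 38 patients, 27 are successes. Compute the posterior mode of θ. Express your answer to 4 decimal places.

The prior density ∝ θ^5(1−θ)^3 is the kernel of Beta(6, 4).
Data: 27 successes in 38 trials. The binomial likelihood contributes θ^27(1−θ)^11, so the posterior is Beta(6+27, 4+11) = Beta(33, 15).
For Beta(a, b) with a, b > 1 the mode is (a−1)/(a+b−2) = 32/46 ≈ 0.6957.

θ̂_MAP = 0.6957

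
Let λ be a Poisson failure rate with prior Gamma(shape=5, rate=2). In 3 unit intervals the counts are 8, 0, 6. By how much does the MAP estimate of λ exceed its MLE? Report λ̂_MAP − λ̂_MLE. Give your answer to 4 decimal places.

Σxᵢ = 14. Posterior is Gamma(19, 5); MAP = (19−1)/5 = 18/5 ≈ 3.60000.
MLE = x̄ = 14/3 ≈ 4.66667.
Difference = 18/5 − 14/3 = -16/15 ≈ -1.0667.

MAP − MLE = -1.0667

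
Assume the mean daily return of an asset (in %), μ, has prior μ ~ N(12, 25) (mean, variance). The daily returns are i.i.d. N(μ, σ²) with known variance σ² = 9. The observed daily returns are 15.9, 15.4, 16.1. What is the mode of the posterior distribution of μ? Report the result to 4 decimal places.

n = 3; x̄ = (15.9 + 15.4 + 16.1)/3 = 47.4/3 = 15.8.
For a Normal prior and Normal likelihood with known variance, the posterior is Normal; its mode equals its mean, the precision-weighted average.
Prior precision 1/σ₀² = 1/25 = 0.04; data precision n/σ² = 3/9 = 1/3.
μ̂ = (0.04·12 + (1/3)·15.8) / (0.04 + 1/3) = (431/75)/(28/75) = 431/28 ≈ 15.3929.

μ̂_MAP = 15.3929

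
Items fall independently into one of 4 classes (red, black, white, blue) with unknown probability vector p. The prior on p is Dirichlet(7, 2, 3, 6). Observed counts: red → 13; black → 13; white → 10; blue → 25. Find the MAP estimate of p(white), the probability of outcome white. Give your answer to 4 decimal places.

MAP estimate of p(white) = 0.1600

The posterior is Dirichlet(αᵢ + nᵢ) = Dirichlet(20, 15, 13, 31).
For a Dirichlet(a₁,…,a_K) with all aᵢ > 1, the mode has j-th component (aⱼ − 1)/(Σaᵢ − K).
Here Σaᵢ = 79 and K = 4, so p(white) = (13 − 1)/(79 − 4) = 12/75 ≈ 0.1600.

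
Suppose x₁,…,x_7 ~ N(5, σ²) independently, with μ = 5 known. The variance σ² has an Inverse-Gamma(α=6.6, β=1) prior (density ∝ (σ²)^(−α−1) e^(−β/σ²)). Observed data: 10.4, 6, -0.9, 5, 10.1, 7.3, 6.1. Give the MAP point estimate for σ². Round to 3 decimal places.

σ̂²_MAP = 4.481

Sum of squared deviations about the known mean: SS = (10.4−5)² + (6−5)² + (-0.9−5)² + (5−5)² + (10.1−5)² + (7.3−5)² + (6.1−5)² = 97.48.
The Normal likelihood contributes (σ²)^(−n/2) exp(−SS/(2σ²)), so the posterior is Inverse-Gamma(α + n/2, β + SS/2) = Inverse-Gamma(10.1, 49.74).
The mode of Inverse-Gamma(a, b) is b/(a+1) = 49.74/11.1 ≈ 4.481.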